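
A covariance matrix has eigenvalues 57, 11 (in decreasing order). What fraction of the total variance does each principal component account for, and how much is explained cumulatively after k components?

Step 1 — total variance = trace(Sigma) = Σ λ_i = 57 + 11 = 68.

Step 2 — fraction explained by component i = λ_i / Σ λ:
  PC1: 57/68 = 0.8382
  PC2: 11/68 = 0.1618

Step 3 — cumulative fraction after k components = (λ_1 + ... + λ_k) / Σ λ:
  k = 1: 57/68 = 0.8382
  k = 2: (57 + 11)/68 = 68/68 = 1

Summary (fraction, with percent):

explained: PC1 0.8382 (83.82%), PC2 0.1618 (16.18%);  cumulative: 0.8382, 1


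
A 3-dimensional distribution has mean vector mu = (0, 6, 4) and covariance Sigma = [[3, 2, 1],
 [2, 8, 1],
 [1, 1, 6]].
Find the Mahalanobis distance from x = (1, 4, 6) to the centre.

Step 1 — centre the observation: (x - mu) = (1, -2, 2).

Step 2 — invert Sigma (cofactor / det for 3×3, or solve directly):
  Sigma^{-1} = [[0.4159, -0.0973, -0.0531],
 [-0.0973, 0.1504, -0.0088],
 [-0.0531, -0.0088, 0.177]].

Step 3 — form the quadratic (x - mu)^T · Sigma^{-1} · (x - mu):
  Sigma^{-1} · (x - mu) = (0.5044, -0.4159, 0.3186).
  (x - mu)^T · [Sigma^{-1} · (x - mu)] = (1)·(0.5044) + (-2)·(-0.4159) + (2)·(0.3186) = 1.9735.

Step 4 — take square root: d = √(1.9735) ≈ 1.4048.

d(x, mu) = √(1.9735) ≈ 1.4048


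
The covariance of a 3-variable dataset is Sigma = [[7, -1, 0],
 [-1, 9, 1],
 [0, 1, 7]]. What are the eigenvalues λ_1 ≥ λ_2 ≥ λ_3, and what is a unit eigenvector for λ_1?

Step 1 — characteristic polynomial p(λ) = det(λI - Sigma) = λ³ - tr·λ² + c_1·λ - det, where tr = trace, c_1 = sum of the principal 2×2 minors, det = det(Sigma):
  tr = 7 + 9 + 7 = 23,
  c_1 = (7·9 - (-1)²) + (7·7 - (0)²) + (9·7 - (1)²) = 62 + 49 + 62 = 173,
  det = 7·(9·7 - (1)²) - (-1)·((-1)·7 - (1)·(0)) + (0)·((-1)·(1) - 9·(0)) = 7·(62) - (-1)·(-7) + (0)·(-1) = 427.
  So p(λ) = λ³ - 23λ² + 173λ - 427.
Step 2 — look for an integer root (rational root theorem: any rational root is an integer divisor of 427). Testing λ = 7:
  p(7) = 343 - 1127 + 1211 - 427 = 0  ✓
  Dividing out (λ - 7): p(λ) = (λ - 7)(λ² - 16λ + 61).
Step 3 — remaining eigenvalues from the quadratic λ² - 16λ + 61 = 0:
  Δ = 16² - 4·61 = 256 - 244 = 12,  λ = (16 ± √12)/2 = (16 ± 3.4641)/2 ≈ 9.7321 or 6.2679.
  Sorted: λ_1 = 9.7321,  λ_2 = 7,  λ_3 = 6.2679  (check: sum = 23 = tr ✓).

Step 4 — unit eigenvector for λ_1 ≈ 9.7321: v spans the null space of (Sigma - λ_1 I), whose rows are
  r_1 = (-2.7321, -1, 0),  r_2 = (-1, -0.7321, 1),  r_3 = (0, 1, -2.7321).
  v is orthogonal to every row, so take v ∝ r_1 × r_2 = ((-1)·(1) - (0)·(-0.7321), (0)·(-1) - (-2.7321)·(1), (-2.7321)·(-0.7321) - (-1)·(-1)) ≈ (-1, 2.7321, 1).
  Rescale (multiply by -1 so the first nonzero entry is positive): u = (1, -2.7321, -1).
  ||u|| = √((1)² + (-2.7321)² + (-1)²) = √(9.4641) ≈ 3.0764,  v_1 = u/||u|| ≈ (0.3251, -0.8881, -0.3251) (||v_1|| = 1).

λ_1 = 9.7321,  λ_2 = 7,  λ_3 = 6.2679;  v_1 ≈ (0.3251, -0.8881, -0.3251)


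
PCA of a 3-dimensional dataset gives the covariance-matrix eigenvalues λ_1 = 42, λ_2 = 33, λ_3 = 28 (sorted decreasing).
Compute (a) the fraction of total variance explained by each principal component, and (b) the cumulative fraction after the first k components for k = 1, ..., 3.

Step 1 — total variance = trace(Sigma) = Σ λ_i = 42 + 33 + 28 = 103.

Step 2 — fraction explained by component i = λ_i / Σ λ:
  PC1: 42/103 = 0.4078
  PC2: 33/103 = 0.3204
  PC3: 28/103 = 0.2718

Step 3 — cumulative fraction after k components = (λ_1 + ... + λ_k) / Σ λ:
  k = 1: 42/103 = 0.4078
  k = 2: (42 + 33)/103 = 75/103 = 0.7282
  k = 3: (42 + 33 + 28)/103 = 103/103 = 1

Summary (fraction, with percent):

explained: PC1 0.4078 (40.78%), PC2 0.3204 (32.04%), PC3 0.2718 (27.18%);  cumulative: 0.4078, 0.7282, 1


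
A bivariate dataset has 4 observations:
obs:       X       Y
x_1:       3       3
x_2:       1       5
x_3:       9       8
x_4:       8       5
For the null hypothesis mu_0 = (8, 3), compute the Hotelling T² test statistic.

Step 1 — sample mean vector:
  mean(X) = (3 + 1 + 9 + 8) / 4 = 21/4 = 5.25
  mean(Y) = (3 + 5 + 8 + 5) / 4 = 21/4 = 5.25
  x̄ = (5.25, 5.25),  deviation x̄ - mu_0 = (5.25, 5.25) - (8, 3) = (-2.75, 2.25).

Step 2 — sample covariance matrix, S[i,j] = (1/(n-1)) · Σ_k (x_{k,i} - mean_i) · (x_{k,j} - mean_j), divisor n-1 = 3:
  S[X,X] = ((-2.25)·(-2.25) + (-4.25)·(-4.25) + (3.75)·(3.75) + (2.75)·(2.75)) / 3 = 44.75/3 = 14.9167
  S[X,Y] = ((-2.25)·(-2.25) + (-4.25)·(-0.25) + (3.75)·(2.75) + (2.75)·(-0.25)) / 3 = 15.75/3 = 5.25
  S[Y,Y] = ((-2.25)·(-2.25) + (-0.25)·(-0.25) + (2.75)·(2.75) + (-0.25)·(-0.25)) / 3 = 12.75/3 = 4.25
  S = [[14.9167, 5.25],
 [5.25, 4.25]].

Step 3 — invert S. det(S) = 14.9167·4.25 - (5.25)² = 35.8333.
  S^{-1} = (1/det) · [[d, -b], [-b, a]] = [[0.1186, -0.1465],
 [-0.1465, 0.4163]].

Step 4 — quadratic form (x̄ - mu_0)^T · S^{-1} · (x̄ - mu_0):
  S^{-1} · (x̄ - mu_0) = (-0.6558, 1.3395),
  (x̄ - mu_0)^T · [...] = (-2.75)·(-0.6558) + (2.25)·(1.3395) = 4.8174.

Step 5 — scale by n: T² = 4 · 4.8174 = 19.2698.

T² ≈ 19.2698


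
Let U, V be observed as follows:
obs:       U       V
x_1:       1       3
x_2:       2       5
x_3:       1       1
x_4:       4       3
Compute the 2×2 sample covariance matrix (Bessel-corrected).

Step 1 — column means:
  mean(U) = (1 + 2 + 1 + 4) / 4 = 8/4 = 2
  mean(V) = (3 + 5 + 1 + 3) / 4 = 12/4 = 3

Step 2 — sample covariance S[i,j] = (1/(n-1)) · Σ_k (x_{k,i} - mean_i) · (x_{k,j} - mean_j), with n-1 = 3.
  S[U,U] = ((-1)·(-1) + (0)·(0) + (-1)·(-1) + (2)·(2)) / 3 = 6/3 = 2
  S[U,V] = ((-1)·(0) + (0)·(2) + (-1)·(-2) + (2)·(0)) / 3 = 2/3 = 0.6667
  S[V,V] = ((0)·(0) + (2)·(2) + (-2)·(-2) + (0)·(0)) / 3 = 8/3 = 2.6667

S is symmetric (S[j,i] = S[i,j]). Assembling:

S = [[2, 0.6667],
 [0.6667, 2.6667]]


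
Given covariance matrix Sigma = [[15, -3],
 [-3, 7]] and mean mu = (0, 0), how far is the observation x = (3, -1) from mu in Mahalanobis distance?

Step 1 — centre the observation: (x - mu) = (3, -1).

Step 2 — invert Sigma. det(Sigma) = 15·7 - (-3)² = 96.
  Sigma^{-1} = (1/det) · [[d, -b], [-b, a]] = [[0.0729, 0.0312],
 [0.0312, 0.1562]].

Step 3 — form the quadratic (x - mu)^T · Sigma^{-1} · (x - mu):
  Sigma^{-1} · (x - mu) = (0.1875, -0.0625).
  (x - mu)^T · [Sigma^{-1} · (x - mu)] = (3)·(0.1875) + (-1)·(-0.0625) = 0.625.

Step 4 — take square root: d = √(0.625) ≈ 0.7906.

d(x, mu) = √(0.625) ≈ 0.7906


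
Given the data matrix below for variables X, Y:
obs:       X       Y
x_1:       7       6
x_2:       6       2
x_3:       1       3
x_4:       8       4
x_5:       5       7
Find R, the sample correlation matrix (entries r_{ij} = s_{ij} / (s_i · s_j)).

Step 1 — column means:
  mean(X) = (7 + 6 + 1 + 8 + 5) / 5 = 27/5 = 5.4
  mean(Y) = (6 + 2 + 3 + 4 + 7) / 5 = 22/5 = 4.4

Step 2 — sample variances and covariances s[i,j] = (1/(n-1)) · Σ_k (x_{k,i} - mean_i) · (x_{k,j} - mean_j), with n-1 = 4:
  s[X,X] = ((1.6)·(1.6) + (0.6)·(0.6) + (-4.4)·(-4.4) + (2.6)·(2.6) + (-0.4)·(-0.4)) / 4 = 29.2/4 = 7.3
  s[X,Y] = ((1.6)·(1.6) + (0.6)·(-2.4) + (-4.4)·(-1.4) + (2.6)·(-0.4) + (-0.4)·(2.6)) / 4 = 5.2/4 = 1.3
  s[Y,Y] = ((1.6)·(1.6) + (-2.4)·(-2.4) + (-1.4)·(-1.4) + (-0.4)·(-0.4) + (2.6)·(2.6)) / 4 = 17.2/4 = 4.3
  Sample standard deviations s_i = √(s[i,i]):
  s(X) = √(7.3) = 2.7019
  s(Y) = √(4.3) = 2.0736

Step 3 — r_{ij} = s_{ij} / (s_i · s_j):
  r[X,X] = 1 (diagonal).
  r[X,Y] = 1.3 / (2.7019 · 2.0736) = 1.3 / 5.6027 = 0.232
  r[Y,Y] = 1 (diagonal).

R is symmetric with unit diagonal. Assembling:

R = [[1, 0.232],
 [0.232, 1]]


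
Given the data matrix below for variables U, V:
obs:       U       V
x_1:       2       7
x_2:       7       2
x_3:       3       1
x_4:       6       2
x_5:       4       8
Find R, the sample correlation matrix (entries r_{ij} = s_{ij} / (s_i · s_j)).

Step 1 — column means:
  mean(U) = (2 + 7 + 3 + 6 + 4) / 5 = 22/5 = 4.4
  mean(V) = (7 + 2 + 1 + 2 + 8) / 5 = 20/5 = 4

Step 2 — sample variances and covariances s[i,j] = (1/(n-1)) · Σ_k (x_{k,i} - mean_i) · (x_{k,j} - mean_j), with n-1 = 4:
  s[U,U] = ((-2.4)·(-2.4) + (2.6)·(2.6) + (-1.4)·(-1.4) + (1.6)·(1.6) + (-0.4)·(-0.4)) / 4 = 17.2/4 = 4.3
  s[U,V] = ((-2.4)·(3) + (2.6)·(-2) + (-1.4)·(-3) + (1.6)·(-2) + (-0.4)·(4)) / 4 = -13/4 = -3.25
  s[V,V] = ((3)·(3) + (-2)·(-2) + (-3)·(-3) + (-2)·(-2) + (4)·(4)) / 4 = 42/4 = 10.5
  Sample standard deviations s_i = √(s[i,i]):
  s(U) = √(4.3) = 2.0736
  s(V) = √(10.5) = 3.2404

Step 3 — r_{ij} = s_{ij} / (s_i · s_j):
  r[U,U] = 1 (diagonal).
  r[U,V] = -3.25 / (2.0736 · 3.2404) = -3.25 / 6.7194 = -0.4837
  r[V,V] = 1 (diagonal).

R is symmetric with unit diagonal. Assembling:

R = [[1, -0.4837],
 [-0.4837, 1]]


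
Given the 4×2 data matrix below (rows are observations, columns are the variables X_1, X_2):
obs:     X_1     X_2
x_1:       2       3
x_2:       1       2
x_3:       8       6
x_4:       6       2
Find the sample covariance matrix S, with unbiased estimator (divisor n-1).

Step 1 — column means:
  mean(X_1) = (2 + 1 + 8 + 6) / 4 = 17/4 = 4.25
  mean(X_2) = (3 + 2 + 6 + 2) / 4 = 13/4 = 3.25

Step 2 — sample covariance S[i,j] = (1/(n-1)) · Σ_k (x_{k,i} - mean_i) · (x_{k,j} - mean_j), with n-1 = 3.
  S[X_1,X_1] = ((-2.25)·(-2.25) + (-3.25)·(-3.25) + (3.75)·(3.75) + (1.75)·(1.75)) / 3 = 32.75/3 = 10.9167
  S[X_1,X_2] = ((-2.25)·(-0.25) + (-3.25)·(-1.25) + (3.75)·(2.75) + (1.75)·(-1.25)) / 3 = 12.75/3 = 4.25
  S[X_2,X_2] = ((-0.25)·(-0.25) + (-1.25)·(-1.25) + (2.75)·(2.75) + (-1.25)·(-1.25)) / 3 = 10.75/3 = 3.5833

S is symmetric (S[j,i] = S[i,j]). Assembling:

S = [[10.9167, 4.25],
 [4.25, 3.5833]]


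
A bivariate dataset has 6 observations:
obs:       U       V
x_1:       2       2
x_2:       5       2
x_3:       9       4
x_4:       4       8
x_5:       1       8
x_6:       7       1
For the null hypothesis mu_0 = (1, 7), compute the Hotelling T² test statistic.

Step 1 — sample mean vector:
  mean(U) = (2 + 5 + 9 + 4 + 1 + 7) / 6 = 28/6 = 4.6667
  mean(V) = (2 + 2 + 4 + 8 + 8 + 1) / 6 = 25/6 = 4.1667
  x̄ = (4.6667, 4.1667),  deviation x̄ - mu_0 = (4.6667, 4.1667) - (1, 7) = (3.6667, -2.8333).

Step 2 — sample covariance matrix, S[i,j] = (1/(n-1)) · Σ_k (x_{k,i} - mean_i) · (x_{k,j} - mean_j), divisor n-1 = 5:
  S[U,U] = ((-2.6667)·(-2.6667) + (0.3333)·(0.3333) + (4.3333)·(4.3333) + (-0.6667)·(-0.6667) + (-3.6667)·(-3.6667) + (2.3333)·(2.3333)) / 5 = 45.3333/5 = 9.0667
  S[U,V] = ((-2.6667)·(-2.1667) + (0.3333)·(-2.1667) + (4.3333)·(-0.1667) + (-0.6667)·(3.8333) + (-3.6667)·(3.8333) + (2.3333)·(-3.1667)) / 5 = -19.6667/5 = -3.9333
  S[V,V] = ((-2.1667)·(-2.1667) + (-2.1667)·(-2.1667) + (-0.1667)·(-0.1667) + (3.8333)·(3.8333) + (3.8333)·(3.8333) + (-3.1667)·(-3.1667)) / 5 = 48.8333/5 = 9.7667
  S = [[9.0667, -3.9333],
 [-3.9333, 9.7667]].

Step 3 — invert S. det(S) = 9.0667·9.7667 - (-3.9333)² = 73.08.
  S^{-1} = (1/det) · [[d, -b], [-b, a]] = [[0.1336, 0.0538],
 [0.0538, 0.1241]].

Step 4 — quadratic form (x̄ - mu_0)^T · S^{-1} · (x̄ - mu_0):
  S^{-1} · (x̄ - mu_0) = (0.3375, -0.1542),
  (x̄ - mu_0)^T · [...] = (3.6667)·(0.3375) + (-2.8333)·(-0.1542) = 1.6744.

Step 5 — scale by n: T² = 6 · 1.6744 = 10.0465.

T² ≈ 10.0465


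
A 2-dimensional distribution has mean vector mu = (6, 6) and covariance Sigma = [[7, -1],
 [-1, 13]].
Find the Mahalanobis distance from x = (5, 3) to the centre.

Step 1 — centre the observation: (x - mu) = (-1, -3).

Step 2 — invert Sigma. det(Sigma) = 7·13 - (-1)² = 90.
  Sigma^{-1} = (1/det) · [[d, -b], [-b, a]] = [[0.1444, 0.0111],
 [0.0111, 0.0778]].

Step 3 — form the quadratic (x - mu)^T · Sigma^{-1} · (x - mu):
  Sigma^{-1} · (x - mu) = (-0.1778, -0.2444).
  (x - mu)^T · [Sigma^{-1} · (x - mu)] = (-1)·(-0.1778) + (-3)·(-0.2444) = 0.9111.

Step 4 — take square root: d = √(0.9111) ≈ 0.9545.

d(x, mu) = √(0.9111) ≈ 0.9545


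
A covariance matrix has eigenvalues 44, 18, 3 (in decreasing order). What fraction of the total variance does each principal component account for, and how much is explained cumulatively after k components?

Step 1 — total variance = trace(Sigma) = Σ λ_i = 44 + 18 + 3 = 65.

Step 2 — fraction explained by component i = λ_i / Σ λ:
  PC1: 44/65 = 0.6769
  PC2: 18/65 = 0.2769
  PC3: 3/65 = 0.0462

Step 3 — cumulative fraction after k components = (λ_1 + ... + λ_k) / Σ λ:
  k = 1: 44/65 = 0.6769
  k = 2: (44 + 18)/65 = 62/65 = 0.9538
  k = 3: (44 + 18 + 3)/65 = 65/65 = 1

Summary (fraction, with percent):

explained: PC1 0.6769 (67.69%), PC2 0.2769 (27.69%), PC3 0.0462 (4.62%);  cumulative: 0.6769, 0.9538, 1


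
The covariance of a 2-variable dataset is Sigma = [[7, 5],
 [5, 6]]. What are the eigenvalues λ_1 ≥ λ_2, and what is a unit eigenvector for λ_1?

Step 1 — characteristic polynomial of 2×2 Sigma:
  det(Sigma - λI) = λ² - trace · λ + det = 0.
  trace = 7 + 6 = 13, det = 7·6 - (5)² = 17.
Step 2 — discriminant:
  Δ = trace² - 4·det = 169 - 68 = 101.
Step 3 — eigenvalues:
  λ = (trace ± √Δ)/2 = (13 ± 10.0499)/2,
  λ_1 = 11.5249,  λ_2 = 1.4751.

Step 4 — unit eigenvector for λ_1: solve (Sigma - λ_1 I)v = 0. First row:
  (7 - 11.5249)·v_x + (5)·v_y = 0, i.e. (-4.5249)·v_x + (5)·v_y = 0,
  so v ∝ (b, λ_1 - a) = (5, 4.5249) = u.
  ||u|| = √((5)² + (4.5249)²) = √(45.4751) ≈ 6.7435,
  v_1 = u/||u|| ≈ (0.7415, 0.671) (||v_1|| = 1).

λ_1 = 11.5249,  λ_2 = 1.4751;  v_1 ≈ (0.7415, 0.671)


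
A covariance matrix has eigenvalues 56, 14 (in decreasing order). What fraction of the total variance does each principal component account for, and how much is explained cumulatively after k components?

Step 1 — total variance = trace(Sigma) = Σ λ_i = 56 + 14 = 70.

Step 2 — fraction explained by component i = λ_i / Σ λ:
  PC1: 56/70 = 0.8
  PC2: 14/70 = 0.2

Step 3 — cumulative fraction after k components = (λ_1 + ... + λ_k) / Σ λ:
  k = 1: 56/70 = 0.8
  k = 2: (56 + 14)/70 = 70/70 = 1

Summary (fraction, with percent):

explained: PC1 0.8 (80%), PC2 0.2 (20%);  cumulative: 0.8, 1


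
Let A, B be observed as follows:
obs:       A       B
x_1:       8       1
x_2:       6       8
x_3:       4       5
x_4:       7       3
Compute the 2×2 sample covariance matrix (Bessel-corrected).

Step 1 — column means:
  mean(A) = (8 + 6 + 4 + 7) / 4 = 25/4 = 6.25
  mean(B) = (1 + 8 + 5 + 3) / 4 = 17/4 = 4.25

Step 2 — sample covariance S[i,j] = (1/(n-1)) · Σ_k (x_{k,i} - mean_i) · (x_{k,j} - mean_j), with n-1 = 3.
  S[A,A] = ((1.75)·(1.75) + (-0.25)·(-0.25) + (-2.25)·(-2.25) + (0.75)·(0.75)) / 3 = 8.75/3 = 2.9167
  S[A,B] = ((1.75)·(-3.25) + (-0.25)·(3.75) + (-2.25)·(0.75) + (0.75)·(-1.25)) / 3 = -9.25/3 = -3.0833
  S[B,B] = ((-3.25)·(-3.25) + (3.75)·(3.75) + (0.75)·(0.75) + (-1.25)·(-1.25)) / 3 = 26.75/3 = 8.9167

S is symmetric (S[j,i] = S[i,j]). Assembling:

S = [[2.9167, -3.0833],
 [-3.0833, 8.9167]]


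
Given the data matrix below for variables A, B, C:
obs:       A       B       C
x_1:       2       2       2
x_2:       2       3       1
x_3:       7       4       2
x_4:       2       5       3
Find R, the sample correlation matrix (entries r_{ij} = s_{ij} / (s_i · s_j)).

Step 1 — column means:
  mean(A) = (2 + 2 + 7 + 2) / 4 = 13/4 = 3.25
  mean(B) = (2 + 3 + 4 + 5) / 4 = 14/4 = 3.5
  mean(C) = (2 + 1 + 2 + 3) / 4 = 8/4 = 2

Step 2 — sample variances and covariances s[i,j] = (1/(n-1)) · Σ_k (x_{k,i} - mean_i) · (x_{k,j} - mean_j), with n-1 = 3:
  s[A,A] = ((-1.25)·(-1.25) + (-1.25)·(-1.25) + (3.75)·(3.75) + (-1.25)·(-1.25)) / 3 = 18.75/3 = 6.25
  s[A,B] = ((-1.25)·(-1.5) + (-1.25)·(-0.5) + (3.75)·(0.5) + (-1.25)·(1.5)) / 3 = 2.5/3 = 0.8333
  s[A,C] = ((-1.25)·(0) + (-1.25)·(-1) + (3.75)·(0) + (-1.25)·(1)) / 3 = 0/3 = 0
  s[B,B] = ((-1.5)·(-1.5) + (-0.5)·(-0.5) + (0.5)·(0.5) + (1.5)·(1.5)) / 3 = 5/3 = 1.6667
  s[B,C] = ((-1.5)·(0) + (-0.5)·(-1) + (0.5)·(0) + (1.5)·(1)) / 3 = 2/3 = 0.6667
  s[C,C] = ((0)·(0) + (-1)·(-1) + (0)·(0) + (1)·(1)) / 3 = 2/3 = 0.6667
  Sample standard deviations s_i = √(s[i,i]):
  s(A) = √(6.25) = 2.5
  s(B) = √(1.6667) = 1.291
  s(C) = √(0.6667) = 0.8165

Step 3 — r_{ij} = s_{ij} / (s_i · s_j):
  r[A,A] = 1 (diagonal).
  r[A,B] = 0.8333 / (2.5 · 1.291) = 0.8333 / 3.2275 = 0.2582
  r[A,C] = 0 / (2.5 · 0.8165) = 0 / 2.0412 = 0
  r[B,B] = 1 (diagonal).
  r[B,C] = 0.6667 / (1.291 · 0.8165) = 0.6667 / 1.0541 = 0.6325
  r[C,C] = 1 (diagonal).

R is symmetric with unit diagonal. Assembling:

R = [[1, 0.2582, 0],
 [0.2582, 1, 0.6325],
 [0, 0.6325, 1]]


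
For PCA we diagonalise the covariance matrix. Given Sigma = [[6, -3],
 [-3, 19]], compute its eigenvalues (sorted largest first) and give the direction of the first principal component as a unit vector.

Step 1 — characteristic polynomial of 2×2 Sigma:
  det(Sigma - λI) = λ² - trace · λ + det = 0.
  trace = 6 + 19 = 25, det = 6·19 - (-3)² = 105.
Step 2 — discriminant:
  Δ = trace² - 4·det = 625 - 420 = 205.
Step 3 — eigenvalues:
  λ = (trace ± √Δ)/2 = (25 ± 14.3178)/2,
  λ_1 = 19.6589,  λ_2 = 5.3411.

Step 4 — unit eigenvector for λ_1: solve (Sigma - λ_1 I)v = 0. First row:
  (6 - 19.6589)·v_x + (-3)·v_y = 0, i.e. (-13.6589)·v_x + (-3)·v_y = 0,
  so v ∝ (b, λ_1 - a) = (-3, 13.6589); multiply by -1 so the first entry is positive: u = (3, -13.6589).
  ||u|| = √((3)² + (-13.6589)²) = √(195.5658) ≈ 13.9845,
  v_1 = u/||u|| ≈ (0.2145, -0.9767) (||v_1|| = 1).

λ_1 = 19.6589,  λ_2 = 5.3411;  v_1 ≈ (0.2145, -0.9767)


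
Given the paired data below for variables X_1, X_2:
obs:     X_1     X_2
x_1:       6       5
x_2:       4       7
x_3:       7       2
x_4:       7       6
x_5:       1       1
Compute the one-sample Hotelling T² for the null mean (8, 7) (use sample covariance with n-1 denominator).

Step 1 — sample mean vector:
  mean(X_1) = (6 + 4 + 7 + 7 + 1) / 5 = 25/5 = 5
  mean(X_2) = (5 + 7 + 2 + 6 + 1) / 5 = 21/5 = 4.2
  x̄ = (5, 4.2),  deviation x̄ - mu_0 = (5, 4.2) - (8, 7) = (-3, -2.8).

Step 2 — sample covariance matrix, S[i,j] = (1/(n-1)) · Σ_k (x_{k,i} - mean_i) · (x_{k,j} - mean_j), divisor n-1 = 4:
  S[X_1,X_1] = ((1)·(1) + (-1)·(-1) + (2)·(2) + (2)·(2) + (-4)·(-4)) / 4 = 26/4 = 6.5
  S[X_1,X_2] = ((1)·(0.8) + (-1)·(2.8) + (2)·(-2.2) + (2)·(1.8) + (-4)·(-3.2)) / 4 = 10/4 = 2.5
  S[X_2,X_2] = ((0.8)·(0.8) + (2.8)·(2.8) + (-2.2)·(-2.2) + (1.8)·(1.8) + (-3.2)·(-3.2)) / 4 = 26.8/4 = 6.7
  S = [[6.5, 2.5],
 [2.5, 6.7]].

Step 3 — invert S. det(S) = 6.5·6.7 - (2.5)² = 37.3.
  S^{-1} = (1/det) · [[d, -b], [-b, a]] = [[0.1796, -0.067],
 [-0.067, 0.1743]].

Step 4 — quadratic form (x̄ - mu_0)^T · S^{-1} · (x̄ - mu_0):
  S^{-1} · (x̄ - mu_0) = (-0.3512, -0.2869),
  (x̄ - mu_0)^T · [...] = (-3)·(-0.3512) + (-2.8)·(-0.2869) = 1.8568.

Step 5 — scale by n: T² = 5 · 1.8568 = 9.2842.

T² ≈ 9.2842


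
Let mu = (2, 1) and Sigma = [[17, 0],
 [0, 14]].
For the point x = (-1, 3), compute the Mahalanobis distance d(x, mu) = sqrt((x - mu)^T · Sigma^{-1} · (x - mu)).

Step 1 — centre the observation: (x - mu) = (-3, 2).

Step 2 — invert Sigma. det(Sigma) = 17·14 - (0)² = 238.
  Sigma^{-1} = (1/det) · [[d, -b], [-b, a]] = [[0.0588, 0],
 [0, 0.0714]].

Step 3 — form the quadratic (x - mu)^T · Sigma^{-1} · (x - mu):
  Sigma^{-1} · (x - mu) = (-0.1765, 0.1429).
  (x - mu)^T · [Sigma^{-1} · (x - mu)] = (-3)·(-0.1765) + (2)·(0.1429) = 0.8151.

Step 4 — take square root: d = √(0.8151) ≈ 0.9028.

d(x, mu) = √(0.8151) ≈ 0.9028


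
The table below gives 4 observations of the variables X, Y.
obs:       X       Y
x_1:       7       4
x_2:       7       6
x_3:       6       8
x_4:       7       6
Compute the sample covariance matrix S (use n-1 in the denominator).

Step 1 — column means:
  mean(X) = (7 + 7 + 6 + 7) / 4 = 27/4 = 6.75
  mean(Y) = (4 + 6 + 8 + 6) / 4 = 24/4 = 6

Step 2 — sample covariance S[i,j] = (1/(n-1)) · Σ_k (x_{k,i} - mean_i) · (x_{k,j} - mean_j), with n-1 = 3.
  S[X,X] = ((0.25)·(0.25) + (0.25)·(0.25) + (-0.75)·(-0.75) + (0.25)·(0.25)) / 3 = 0.75/3 = 0.25
  S[X,Y] = ((0.25)·(-2) + (0.25)·(0) + (-0.75)·(2) + (0.25)·(0)) / 3 = -2/3 = -0.6667
  S[Y,Y] = ((-2)·(-2) + (0)·(0) + (2)·(2) + (0)·(0)) / 3 = 8/3 = 2.6667

S is symmetric (S[j,i] = S[i,j]). Assembling:

S = [[0.25, -0.6667],
 [-0.6667, 2.6667]]


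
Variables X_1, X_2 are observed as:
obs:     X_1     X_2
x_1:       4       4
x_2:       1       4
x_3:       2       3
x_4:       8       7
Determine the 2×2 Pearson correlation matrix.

Step 1 — column means:
  mean(X_1) = (4 + 1 + 2 + 8) / 4 = 15/4 = 3.75
  mean(X_2) = (4 + 4 + 3 + 7) / 4 = 18/4 = 4.5

Step 2 — sample variances and covariances s[i,j] = (1/(n-1)) · Σ_k (x_{k,i} - mean_i) · (x_{k,j} - mean_j), with n-1 = 3:
  s[X_1,X_1] = ((0.25)·(0.25) + (-2.75)·(-2.75) + (-1.75)·(-1.75) + (4.25)·(4.25)) / 3 = 28.75/3 = 9.5833
  s[X_1,X_2] = ((0.25)·(-0.5) + (-2.75)·(-0.5) + (-1.75)·(-1.5) + (4.25)·(2.5)) / 3 = 14.5/3 = 4.8333
  s[X_2,X_2] = ((-0.5)·(-0.5) + (-0.5)·(-0.5) + (-1.5)·(-1.5) + (2.5)·(2.5)) / 3 = 9/3 = 3
  Sample standard deviations s_i = √(s[i,i]):
  s(X_1) = √(9.5833) = 3.0957
  s(X_2) = √(3) = 1.7321

Step 3 — r_{ij} = s_{ij} / (s_i · s_j):
  r[X_1,X_1] = 1 (diagonal).
  r[X_1,X_2] = 4.8333 / (3.0957 · 1.7321) = 4.8333 / 5.3619 = 0.9014
  r[X_2,X_2] = 1 (diagonal).

R is symmetric with unit diagonal. Assembling:

R = [[1, 0.9014],
 [0.9014, 1]]


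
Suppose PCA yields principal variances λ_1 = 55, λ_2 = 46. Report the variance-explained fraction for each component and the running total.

Step 1 — total variance = trace(Sigma) = Σ λ_i = 55 + 46 = 101.

Step 2 — fraction explained by component i = λ_i / Σ λ:
  PC1: 55/101 = 0.5446
  PC2: 46/101 = 0.4554

Step 3 — cumulative fraction after k components = (λ_1 + ... + λ_k) / Σ λ:
  k = 1: 55/101 = 0.5446
  k = 2: (55 + 46)/101 = 101/101 = 1

Summary (fraction, with percent):

explained: PC1 0.5446 (54.46%), PC2 0.4554 (45.54%);  cumulative: 0.5446, 1


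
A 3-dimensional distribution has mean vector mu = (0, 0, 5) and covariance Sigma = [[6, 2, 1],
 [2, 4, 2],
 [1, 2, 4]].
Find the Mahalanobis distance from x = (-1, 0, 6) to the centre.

Step 1 — centre the observation: (x - mu) = (-1, 0, 1).

Step 2 — invert Sigma (cofactor / det for 3×3, or solve directly):
  Sigma^{-1} = [[0.2, -0.1, 0],
 [-0.1, 0.3833, -0.1667],
 [0, -0.1667, 0.3333]].

Step 3 — form the quadratic (x - mu)^T · Sigma^{-1} · (x - mu):
  Sigma^{-1} · (x - mu) = (-0.2, -0.0667, 0.3333).
  (x - mu)^T · [Sigma^{-1} · (x - mu)] = (-1)·(-0.2) + (0)·(-0.0667) + (1)·(0.3333) = 0.5333.

Step 4 — take square root: d = √(0.5333) ≈ 0.7303.

d(x, mu) = √(0.5333) ≈ 0.7303


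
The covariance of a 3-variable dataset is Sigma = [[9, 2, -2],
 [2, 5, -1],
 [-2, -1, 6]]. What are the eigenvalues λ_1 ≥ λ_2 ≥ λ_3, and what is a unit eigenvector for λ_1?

Step 1 — characteristic polynomial p(λ) = det(λI - Sigma) = λ³ - tr·λ² + c_1·λ - det, where tr = trace, c_1 = sum of the principal 2×2 minors, det = det(Sigma):
  tr = 9 + 5 + 6 = 20,
  c_1 = (9·5 - (2)²) + (9·6 - (-2)²) + (5·6 - (-1)²) = 41 + 50 + 29 = 120,
  det = 9·(5·6 - (-1)²) - (2)·((2)·6 - (-1)·(-2)) + (-2)·((2)·(-1) - 5·(-2)) = 9·(29) - (2)·(10) + (-2)·(8) = 225.
  So p(λ) = λ³ - 20λ² + 120λ - 225.
Step 2 — look for an integer root (rational root theorem: any rational root is an integer divisor of 225). Testing λ = 5:
  p(5) = 125 - 500 + 600 - 225 = 0  ✓
  Dividing out (λ - 5): p(λ) = (λ - 5)(λ² - 15λ + 45).
Step 3 — remaining eigenvalues from the quadratic λ² - 15λ + 45 = 0:
  Δ = 15² - 4·45 = 225 - 180 = 45,  λ = (15 ± √45)/2 = (15 ± 6.7082)/2 ≈ 10.8541 or 4.1459.
  Sorted: λ_1 = 10.8541,  λ_2 = 5,  λ_3 = 4.1459  (check: sum = 20 = tr ✓).

Step 4 — unit eigenvector for λ_1 ≈ 10.8541: v spans the null space of (Sigma - λ_1 I), whose rows are
  r_1 = (-1.8541, 2, -2),  r_2 = (2, -5.8541, -1),  r_3 = (-2, -1, -4.8541).
  v is orthogonal to every row, so take v ∝ r_1 × r_2 = ((2)·(-1) - (-2)·(-5.8541), (-2)·(2) - (-1.8541)·(-1), (-1.8541)·(-5.8541) - (2)·(2)) ≈ (-13.7082, -5.8541, 6.8541).
  Rescale (multiply by -1 so the first nonzero entry is positive): u = (13.7082, 5.8541, -6.8541).
  ||u|| = √((13.7082)² + (5.8541)² + (-6.8541)²) = √(269.1641) ≈ 16.4062,  v_1 = u/||u|| ≈ (0.8355, 0.3568, -0.4178) (||v_1|| = 1).

λ_1 = 10.8541,  λ_2 = 5,  λ_3 = 4.1459;  v_1 ≈ (0.8355, 0.3568, -0.4178)


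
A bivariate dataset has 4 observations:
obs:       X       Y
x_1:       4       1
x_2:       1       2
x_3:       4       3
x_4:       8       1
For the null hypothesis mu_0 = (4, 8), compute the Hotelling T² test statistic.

Step 1 — sample mean vector:
  mean(X) = (4 + 1 + 4 + 8) / 4 = 17/4 = 4.25
  mean(Y) = (1 + 2 + 3 + 1) / 4 = 7/4 = 1.75
  x̄ = (4.25, 1.75),  deviation x̄ - mu_0 = (4.25, 1.75) - (4, 8) = (0.25, -6.25).

Step 2 — sample covariance matrix, S[i,j] = (1/(n-1)) · Σ_k (x_{k,i} - mean_i) · (x_{k,j} - mean_j), divisor n-1 = 3:
  S[X,X] = ((-0.25)·(-0.25) + (-3.25)·(-3.25) + (-0.25)·(-0.25) + (3.75)·(3.75)) / 3 = 24.75/3 = 8.25
  S[X,Y] = ((-0.25)·(-0.75) + (-3.25)·(0.25) + (-0.25)·(1.25) + (3.75)·(-0.75)) / 3 = -3.75/3 = -1.25
  S[Y,Y] = ((-0.75)·(-0.75) + (0.25)·(0.25) + (1.25)·(1.25) + (-0.75)·(-0.75)) / 3 = 2.75/3 = 0.9167
  S = [[8.25, -1.25],
 [-1.25, 0.9167]].

Step 3 — invert S. det(S) = 8.25·0.9167 - (-1.25)² = 6.
  S^{-1} = (1/det) · [[d, -b], [-b, a]] = [[0.1528, 0.2083],
 [0.2083, 1.375]].

Step 4 — quadratic form (x̄ - mu_0)^T · S^{-1} · (x̄ - mu_0):
  S^{-1} · (x̄ - mu_0) = (-1.2639, -8.5417),
  (x̄ - mu_0)^T · [...] = (0.25)·(-1.2639) + (-6.25)·(-8.5417) = 53.0694.

Step 5 — scale by n: T² = 4 · 53.0694 = 212.2778.

T² ≈ 212.2778


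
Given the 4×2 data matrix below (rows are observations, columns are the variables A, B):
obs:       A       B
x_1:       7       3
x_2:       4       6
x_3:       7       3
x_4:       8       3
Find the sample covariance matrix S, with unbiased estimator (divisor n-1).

Step 1 — column means:
  mean(A) = (7 + 4 + 7 + 8) / 4 = 26/4 = 6.5
  mean(B) = (3 + 6 + 3 + 3) / 4 = 15/4 = 3.75

Step 2 — sample covariance S[i,j] = (1/(n-1)) · Σ_k (x_{k,i} - mean_i) · (x_{k,j} - mean_j), with n-1 = 3.
  S[A,A] = ((0.5)·(0.5) + (-2.5)·(-2.5) + (0.5)·(0.5) + (1.5)·(1.5)) / 3 = 9/3 = 3
  S[A,B] = ((0.5)·(-0.75) + (-2.5)·(2.25) + (0.5)·(-0.75) + (1.5)·(-0.75)) / 3 = -7.5/3 = -2.5
  S[B,B] = ((-0.75)·(-0.75) + (2.25)·(2.25) + (-0.75)·(-0.75) + (-0.75)·(-0.75)) / 3 = 6.75/3 = 2.25

S is symmetric (S[j,i] = S[i,j]). Assembling:

S = [[3, -2.5],
 [-2.5, 2.25]]


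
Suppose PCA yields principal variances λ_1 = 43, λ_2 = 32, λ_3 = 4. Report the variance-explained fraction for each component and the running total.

Step 1 — total variance = trace(Sigma) = Σ λ_i = 43 + 32 + 4 = 79.

Step 2 — fraction explained by component i = λ_i / Σ λ:
  PC1: 43/79 = 0.5443
  PC2: 32/79 = 0.4051
  PC3: 4/79 = 0.0506

Step 3 — cumulative fraction after k components = (λ_1 + ... + λ_k) / Σ λ:
  k = 1: 43/79 = 0.5443
  k = 2: (43 + 32)/79 = 75/79 = 0.9494
  k = 3: (43 + 32 + 4)/79 = 79/79 = 1

Summary (fraction, with percent):

explained: PC1 0.5443 (54.43%), PC2 0.4051 (40.51%), PC3 0.0506 (5.06%);  cumulative: 0.5443, 0.9494, 1


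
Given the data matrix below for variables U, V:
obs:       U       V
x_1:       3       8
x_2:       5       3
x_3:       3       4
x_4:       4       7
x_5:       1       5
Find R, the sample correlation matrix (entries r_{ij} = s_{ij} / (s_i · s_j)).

Step 1 — column means:
  mean(U) = (3 + 5 + 3 + 4 + 1) / 5 = 16/5 = 3.2
  mean(V) = (8 + 3 + 4 + 7 + 5) / 5 = 27/5 = 5.4

Step 2 — sample variances and covariances s[i,j] = (1/(n-1)) · Σ_k (x_{k,i} - mean_i) · (x_{k,j} - mean_j), with n-1 = 4:
  s[U,U] = ((-0.2)·(-0.2) + (1.8)·(1.8) + (-0.2)·(-0.2) + (0.8)·(0.8) + (-2.2)·(-2.2)) / 4 = 8.8/4 = 2.2
  s[U,V] = ((-0.2)·(2.6) + (1.8)·(-2.4) + (-0.2)·(-1.4) + (0.8)·(1.6) + (-2.2)·(-0.4)) / 4 = -2.4/4 = -0.6
  s[V,V] = ((2.6)·(2.6) + (-2.4)·(-2.4) + (-1.4)·(-1.4) + (1.6)·(1.6) + (-0.4)·(-0.4)) / 4 = 17.2/4 = 4.3
  Sample standard deviations s_i = √(s[i,i]):
  s(U) = √(2.2) = 1.4832
  s(V) = √(4.3) = 2.0736

Step 3 — r_{ij} = s_{ij} / (s_i · s_j):
  r[U,U] = 1 (diagonal).
  r[U,V] = -0.6 / (1.4832 · 2.0736) = -0.6 / 3.0757 = -0.1951
  r[V,V] = 1 (diagonal).

R is symmetric with unit diagonal. Assembling:

R = [[1, -0.1951],
 [-0.1951, 1]]


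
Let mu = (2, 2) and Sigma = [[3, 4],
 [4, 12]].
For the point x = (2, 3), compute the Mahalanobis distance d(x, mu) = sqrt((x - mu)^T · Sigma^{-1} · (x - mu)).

Step 1 — centre the observation: (x - mu) = (0, 1).

Step 2 — invert Sigma. det(Sigma) = 3·12 - (4)² = 20.
  Sigma^{-1} = (1/det) · [[d, -b], [-b, a]] = [[0.6, -0.2],
 [-0.2, 0.15]].

Step 3 — form the quadratic (x - mu)^T · Sigma^{-1} · (x - mu):
  Sigma^{-1} · (x - mu) = (-0.2, 0.15).
  (x - mu)^T · [Sigma^{-1} · (x - mu)] = (0)·(-0.2) + (1)·(0.15) = 0.15.

Step 4 — take square root: d = √(0.15) ≈ 0.3873.

d(x, mu) = √(0.15) ≈ 0.3873


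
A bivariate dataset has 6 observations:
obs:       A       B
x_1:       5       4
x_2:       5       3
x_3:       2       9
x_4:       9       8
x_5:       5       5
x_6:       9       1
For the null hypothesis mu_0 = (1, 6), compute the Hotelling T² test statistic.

Step 1 — sample mean vector:
  mean(A) = (5 + 5 + 2 + 9 + 5 + 9) / 6 = 35/6 = 5.8333
  mean(B) = (4 + 3 + 9 + 8 + 5 + 1) / 6 = 30/6 = 5
  x̄ = (5.8333, 5),  deviation x̄ - mu_0 = (5.8333, 5) - (1, 6) = (4.8333, -1).

Step 2 — sample covariance matrix, S[i,j] = (1/(n-1)) · Σ_k (x_{k,i} - mean_i) · (x_{k,j} - mean_j), divisor n-1 = 5:
  S[A,A] = ((-0.8333)·(-0.8333) + (-0.8333)·(-0.8333) + (-3.8333)·(-3.8333) + (3.1667)·(3.1667) + (-0.8333)·(-0.8333) + (3.1667)·(3.1667)) / 5 = 36.8333/5 = 7.3667
  S[A,B] = ((-0.8333)·(-1) + (-0.8333)·(-2) + (-3.8333)·(4) + (3.1667)·(3) + (-0.8333)·(0) + (3.1667)·(-4)) / 5 = -16/5 = -3.2
  S[B,B] = ((-1)·(-1) + (-2)·(-2) + (4)·(4) + (3)·(3) + (0)·(0) + (-4)·(-4)) / 5 = 46/5 = 9.2
  S = [[7.3667, -3.2],
 [-3.2, 9.2]].

Step 3 — invert S. det(S) = 7.3667·9.2 - (-3.2)² = 57.5333.
  S^{-1} = (1/det) · [[d, -b], [-b, a]] = [[0.1599, 0.0556],
 [0.0556, 0.128]].

Step 4 — quadratic form (x̄ - mu_0)^T · S^{-1} · (x̄ - mu_0):
  S^{-1} · (x̄ - mu_0) = (0.7173, 0.1408),
  (x̄ - mu_0)^T · [...] = (4.8333)·(0.7173) + (-1)·(0.1408) = 3.326.

Step 5 — scale by n: T² = 6 · 3.326 = 19.956.

T² ≈ 19.956


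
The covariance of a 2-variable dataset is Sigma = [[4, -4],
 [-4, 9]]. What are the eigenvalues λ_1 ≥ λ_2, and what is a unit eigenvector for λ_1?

Step 1 — characteristic polynomial of 2×2 Sigma:
  det(Sigma - λI) = λ² - trace · λ + det = 0.
  trace = 4 + 9 = 13, det = 4·9 - (-4)² = 20.
Step 2 — discriminant:
  Δ = trace² - 4·det = 169 - 80 = 89.
Step 3 — eigenvalues:
  λ = (trace ± √Δ)/2 = (13 ± 9.434)/2,
  λ_1 = 11.217,  λ_2 = 1.783.

Step 4 — unit eigenvector for λ_1: solve (Sigma - λ_1 I)v = 0. First row:
  (4 - 11.217)·v_x + (-4)·v_y = 0, i.e. (-7.217)·v_x + (-4)·v_y = 0,
  so v ∝ (b, λ_1 - a) = (-4, 7.217); multiply by -1 so the first entry is positive: u = (4, -7.217).
  ||u|| = √((4)² + (-7.217)²) = √(68.085) ≈ 8.2514,
  v_1 = u/||u|| ≈ (0.4848, -0.8746) (||v_1|| = 1).

λ_1 = 11.217,  λ_2 = 1.783;  v_1 ≈ (0.4848, -0.8746)


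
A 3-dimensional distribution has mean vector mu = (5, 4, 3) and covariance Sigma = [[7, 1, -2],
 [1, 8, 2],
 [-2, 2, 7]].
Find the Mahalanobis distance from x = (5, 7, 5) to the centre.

Step 1 — centre the observation: (x - mu) = (0, 3, 2).

Step 2 — invert Sigma (cofactor / det for 3×3, or solve directly):
  Sigma^{-1} = [[0.164, -0.0347, 0.0568],
 [-0.0347, 0.142, -0.0505],
 [0.0568, -0.0505, 0.1735]].

Step 3 — form the quadratic (x - mu)^T · Sigma^{-1} · (x - mu):
  Sigma^{-1} · (x - mu) = (0.0095, 0.3249, 0.1956).
  (x - mu)^T · [Sigma^{-1} · (x - mu)] = (0)·(0.0095) + (3)·(0.3249) + (2)·(0.1956) = 1.3659.

Step 4 — take square root: d = √(1.3659) ≈ 1.1687.

d(x, mu) = √(1.3659) ≈ 1.1687


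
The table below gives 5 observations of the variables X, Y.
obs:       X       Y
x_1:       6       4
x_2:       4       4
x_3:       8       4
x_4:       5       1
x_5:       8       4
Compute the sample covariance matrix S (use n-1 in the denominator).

Step 1 — column means:
  mean(X) = (6 + 4 + 8 + 5 + 8) / 5 = 31/5 = 6.2
  mean(Y) = (4 + 4 + 4 + 1 + 4) / 5 = 17/5 = 3.4

Step 2 — sample covariance S[i,j] = (1/(n-1)) · Σ_k (x_{k,i} - mean_i) · (x_{k,j} - mean_j), with n-1 = 4.
  S[X,X] = ((-0.2)·(-0.2) + (-2.2)·(-2.2) + (1.8)·(1.8) + (-1.2)·(-1.2) + (1.8)·(1.8)) / 4 = 12.8/4 = 3.2
  S[X,Y] = ((-0.2)·(0.6) + (-2.2)·(0.6) + (1.8)·(0.6) + (-1.2)·(-2.4) + (1.8)·(0.6)) / 4 = 3.6/4 = 0.9
  S[Y,Y] = ((0.6)·(0.6) + (0.6)·(0.6) + (0.6)·(0.6) + (-2.4)·(-2.4) + (0.6)·(0.6)) / 4 = 7.2/4 = 1.8

S is symmetric (S[j,i] = S[i,j]). Assembling:

S = [[3.2, 0.9],
 [0.9, 1.8]]


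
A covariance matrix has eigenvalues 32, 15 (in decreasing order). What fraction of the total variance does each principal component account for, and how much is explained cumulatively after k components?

Step 1 — total variance = trace(Sigma) = Σ λ_i = 32 + 15 = 47.

Step 2 — fraction explained by component i = λ_i / Σ λ:
  PC1: 32/47 = 0.6809
  PC2: 15/47 = 0.3191

Step 3 — cumulative fraction after k components = (λ_1 + ... + λ_k) / Σ λ:
  k = 1: 32/47 = 0.6809
  k = 2: (32 + 15)/47 = 47/47 = 1

Summary (fraction, with percent):

explained: PC1 0.6809 (68.09%), PC2 0.3191 (31.91%);  cumulative: 0.6809, 1


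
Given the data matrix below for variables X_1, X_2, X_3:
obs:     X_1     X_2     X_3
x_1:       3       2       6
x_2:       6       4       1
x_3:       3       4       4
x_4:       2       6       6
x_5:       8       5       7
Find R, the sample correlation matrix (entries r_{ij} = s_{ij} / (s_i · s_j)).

Step 1 — column means:
  mean(X_1) = (3 + 6 + 3 + 2 + 8) / 5 = 22/5 = 4.4
  mean(X_2) = (2 + 4 + 4 + 6 + 5) / 5 = 21/5 = 4.2
  mean(X_3) = (6 + 1 + 4 + 6 + 7) / 5 = 24/5 = 4.8

Step 2 — sample variances and covariances s[i,j] = (1/(n-1)) · Σ_k (x_{k,i} - mean_i) · (x_{k,j} - mean_j), with n-1 = 4:
  s[X_1,X_1] = ((-1.4)·(-1.4) + (1.6)·(1.6) + (-1.4)·(-1.4) + (-2.4)·(-2.4) + (3.6)·(3.6)) / 4 = 25.2/4 = 6.3
  s[X_1,X_2] = ((-1.4)·(-2.2) + (1.6)·(-0.2) + (-1.4)·(-0.2) + (-2.4)·(1.8) + (3.6)·(0.8)) / 4 = 1.6/4 = 0.4
  s[X_1,X_3] = ((-1.4)·(1.2) + (1.6)·(-3.8) + (-1.4)·(-0.8) + (-2.4)·(1.2) + (3.6)·(2.2)) / 4 = -1.6/4 = -0.4
  s[X_2,X_2] = ((-2.2)·(-2.2) + (-0.2)·(-0.2) + (-0.2)·(-0.2) + (1.8)·(1.8) + (0.8)·(0.8)) / 4 = 8.8/4 = 2.2
  s[X_2,X_3] = ((-2.2)·(1.2) + (-0.2)·(-3.8) + (-0.2)·(-0.8) + (1.8)·(1.2) + (0.8)·(2.2)) / 4 = 2.2/4 = 0.55
  s[X_3,X_3] = ((1.2)·(1.2) + (-3.8)·(-3.8) + (-0.8)·(-0.8) + (1.2)·(1.2) + (2.2)·(2.2)) / 4 = 22.8/4 = 5.7
  Sample standard deviations s_i = √(s[i,i]):
  s(X_1) = √(6.3) = 2.51
  s(X_2) = √(2.2) = 1.4832
  s(X_3) = √(5.7) = 2.3875

Step 3 — r_{ij} = s_{ij} / (s_i · s_j):
  r[X_1,X_1] = 1 (diagonal).
  r[X_1,X_2] = 0.4 / (2.51 · 1.4832) = 0.4 / 3.7229 = 0.1074
  r[X_1,X_3] = -0.4 / (2.51 · 2.3875) = -0.4 / 5.9925 = -0.0668
  r[X_2,X_2] = 1 (diagonal).
  r[X_2,X_3] = 0.55 / (1.4832 · 2.3875) = 0.55 / 3.5412 = 0.1553
  r[X_3,X_3] = 1 (diagonal).

R is symmetric with unit diagonal. Assembling:

R = [[1, 0.1074, -0.0668],
 [0.1074, 1, 0.1553],
 [-0.0668, 0.1553, 1]]


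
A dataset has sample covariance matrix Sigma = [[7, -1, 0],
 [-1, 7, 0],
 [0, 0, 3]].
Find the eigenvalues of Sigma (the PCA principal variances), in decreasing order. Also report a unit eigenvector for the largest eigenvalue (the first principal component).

Step 1 — characteristic polynomial p(λ) = det(λI - Sigma) = λ³ - tr·λ² + c_1·λ - det, where tr = trace, c_1 = sum of the principal 2×2 minors, det = det(Sigma):
  tr = 7 + 7 + 3 = 17,
  c_1 = (7·7 - (-1)²) + (7·3 - (0)²) + (7·3 - (0)²) = 48 + 21 + 21 = 90,
  det = 7·(7·3 - (0)²) - (-1)·((-1)·3 - (0)·(0)) + (0)·((-1)·(0) - 7·(0)) = 7·(21) - (-1)·(-3) + (0)·(0) = 144.
  So p(λ) = λ³ - 17λ² + 90λ - 144.
Step 2 — look for an integer root (rational root theorem: any rational root is an integer divisor of 144). Testing λ = 3:
  p(3) = 27 - 153 + 270 - 144 = 0  ✓
  Dividing out (λ - 3): p(λ) = (λ - 3)(λ² - 14λ + 48).
Step 3 — remaining eigenvalues from the quadratic λ² - 14λ + 48 = 0:
  Δ = 14² - 4·48 = 196 - 192 = 4,  λ = (14 ± √4)/2 = (14 ± 2)/2 = 8 or 6.
  Sorted: λ_1 = 8,  λ_2 = 6,  λ_3 = 3  (check: sum = 17 = tr ✓).

Step 4 — unit eigenvector for λ_1 = 8: v spans the null space of (Sigma - λ_1 I), whose rows are
  r_1 = (-1, -1, 0),  r_2 = (-1, -1, 0),  r_3 = (0, 0, -5).
  v is orthogonal to every row, so take v ∝ r_1 × r_3 = ((-1)·(-5) - (0)·(0), (0)·(0) - (-1)·(-5), (-1)·(0) - (-1)·(0)) = (5, -5, 0).
  Rescale (divide by 5): u = (1, -1, 0).
  ||u|| = √((1)² + (-1)² + (0)²) = √(2) ≈ 1.4142,  v_1 = u/||u|| ≈ (0.7071, -0.7071, 0) (||v_1|| = 1).

λ_1 = 8,  λ_2 = 6,  λ_3 = 3;  v_1 ≈ (0.7071, -0.7071, 0)


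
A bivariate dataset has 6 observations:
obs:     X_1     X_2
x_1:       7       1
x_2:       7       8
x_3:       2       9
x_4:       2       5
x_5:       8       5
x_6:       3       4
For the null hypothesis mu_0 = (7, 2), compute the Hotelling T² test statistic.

Step 1 — sample mean vector:
  mean(X_1) = (7 + 7 + 2 + 2 + 8 + 3) / 6 = 29/6 = 4.8333
  mean(X_2) = (1 + 8 + 9 + 5 + 5 + 4) / 6 = 32/6 = 5.3333
  x̄ = (4.8333, 5.3333),  deviation x̄ - mu_0 = (4.8333, 5.3333) - (7, 2) = (-2.1667, 3.3333).

Step 2 — sample covariance matrix, S[i,j] = (1/(n-1)) · Σ_k (x_{k,i} - mean_i) · (x_{k,j} - mean_j), divisor n-1 = 5:
  S[X_1,X_1] = ((2.1667)·(2.1667) + (2.1667)·(2.1667) + (-2.8333)·(-2.8333) + (-2.8333)·(-2.8333) + (3.1667)·(3.1667) + (-1.8333)·(-1.8333)) / 5 = 38.8333/5 = 7.7667
  S[X_1,X_2] = ((2.1667)·(-4.3333) + (2.1667)·(2.6667) + (-2.8333)·(3.6667) + (-2.8333)·(-0.3333) + (3.1667)·(-0.3333) + (-1.8333)·(-1.3333)) / 5 = -11.6667/5 = -2.3333
  S[X_2,X_2] = ((-4.3333)·(-4.3333) + (2.6667)·(2.6667) + (3.6667)·(3.6667) + (-0.3333)·(-0.3333) + (-0.3333)·(-0.3333) + (-1.3333)·(-1.3333)) / 5 = 41.3333/5 = 8.2667
  S = [[7.7667, -2.3333],
 [-2.3333, 8.2667]].

Step 3 — invert S. det(S) = 7.7667·8.2667 - (-2.3333)² = 58.76.
  S^{-1} = (1/det) · [[d, -b], [-b, a]] = [[0.1407, 0.0397],
 [0.0397, 0.1322]].

Step 4 — quadratic form (x̄ - mu_0)^T · S^{-1} · (x̄ - mu_0):
  S^{-1} · (x̄ - mu_0) = (-0.1725, 0.3545),
  (x̄ - mu_0)^T · [...] = (-2.1667)·(-0.1725) + (3.3333)·(0.3545) = 1.5555.

Step 5 — scale by n: T² = 6 · 1.5555 = 9.3329.

T² ≈ 9.3329


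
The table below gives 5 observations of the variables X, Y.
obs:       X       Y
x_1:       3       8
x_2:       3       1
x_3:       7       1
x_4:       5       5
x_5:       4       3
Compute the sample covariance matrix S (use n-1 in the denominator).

Step 1 — column means:
  mean(X) = (3 + 3 + 7 + 5 + 4) / 5 = 22/5 = 4.4
  mean(Y) = (8 + 1 + 1 + 5 + 3) / 5 = 18/5 = 3.6

Step 2 — sample covariance S[i,j] = (1/(n-1)) · Σ_k (x_{k,i} - mean_i) · (x_{k,j} - mean_j), with n-1 = 4.
  S[X,X] = ((-1.4)·(-1.4) + (-1.4)·(-1.4) + (2.6)·(2.6) + (0.6)·(0.6) + (-0.4)·(-0.4)) / 4 = 11.2/4 = 2.8
  S[X,Y] = ((-1.4)·(4.4) + (-1.4)·(-2.6) + (2.6)·(-2.6) + (0.6)·(1.4) + (-0.4)·(-0.6)) / 4 = -8.2/4 = -2.05
  S[Y,Y] = ((4.4)·(4.4) + (-2.6)·(-2.6) + (-2.6)·(-2.6) + (1.4)·(1.4) + (-0.6)·(-0.6)) / 4 = 35.2/4 = 8.8

S is symmetric (S[j,i] = S[i,j]). Assembling:

S = [[2.8, -2.05],
 [-2.05, 8.8]]


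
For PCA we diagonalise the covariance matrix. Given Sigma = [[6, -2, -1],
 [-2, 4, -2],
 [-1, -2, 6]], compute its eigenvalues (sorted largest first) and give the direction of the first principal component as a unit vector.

Step 1 — characteristic polynomial p(λ) = det(λI - Sigma) = λ³ - tr·λ² + c_1·λ - det, where tr = trace, c_1 = sum of the principal 2×2 minors, det = det(Sigma):
  tr = 6 + 4 + 6 = 16,
  c_1 = (6·4 - (-2)²) + (6·6 - (-1)²) + (4·6 - (-2)²) = 20 + 35 + 20 = 75,
  det = 6·(4·6 - (-2)²) - (-2)·((-2)·6 - (-2)·(-1)) + (-1)·((-2)·(-2) - 4·(-1)) = 6·(20) - (-2)·(-14) + (-1)·(8) = 84.
  So p(λ) = λ³ - 16λ² + 75λ - 84.
Step 2 — look for an integer root (rational root theorem: any rational root is an integer divisor of 84). Testing λ = 7:
  p(7) = 343 - 784 + 525 - 84 = 0  ✓
  Dividing out (λ - 7): p(λ) = (λ - 7)(λ² - 9λ + 12).
Step 3 — remaining eigenvalues from the quadratic λ² - 9λ + 12 = 0:
  Δ = 9² - 4·12 = 81 - 48 = 33,  λ = (9 ± √33)/2 = (9 ± 5.7446)/2 ≈ 7.3723 or 1.6277.
  Sorted: λ_1 = 7.3723,  λ_2 = 7,  λ_3 = 1.6277  (check: sum = 16 = tr ✓).

Step 4 — unit eigenvector for λ_1 ≈ 7.3723: v spans the null space of (Sigma - λ_1 I), whose rows are
  r_1 = (-1.3723, -2, -1),  r_2 = (-2, -3.3723, -2),  r_3 = (-1, -2, -1.3723).
  v is orthogonal to every row, so take v ∝ r_1 × r_2 = ((-2)·(-2) - (-1)·(-3.3723), (-1)·(-2) - (-1.3723)·(-2), (-1.3723)·(-3.3723) - (-2)·(-2)) ≈ (0.6277, -0.7446, 0.6277).
  Let u = (0.6277, -0.7446, 0.6277).
  ||u|| = √((0.6277)² + (-0.7446)² + (0.6277)²) = √(1.3424) ≈ 1.1586,  v_1 = u/||u|| ≈ (0.5418, -0.6426, 0.5418) (||v_1|| = 1).

λ_1 = 7.3723,  λ_2 = 7,  λ_3 = 1.6277;  v_1 ≈ (0.5418, -0.6426, 0.5418)
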